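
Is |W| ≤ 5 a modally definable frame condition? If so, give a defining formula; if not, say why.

No

Modal frame validity is preserved under disjoint unions.
Any modal formula valid on each of 6 disjoint one-world frames is valid on their disjoint union (validity is preserved under disjoint unions). Each one-world frame has |W|=1≤5, but the union has |W|=6.
So no modal formula (or set of formulas) defines exactly the |W|≤5 frames.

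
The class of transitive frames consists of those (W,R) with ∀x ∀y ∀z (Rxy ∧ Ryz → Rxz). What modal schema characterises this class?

□r → □□r

This is transitivity; the standard corresponding axiom is 4: □r → □□r.
Suppose □r→□□r is valid. Take Rxy, Ryz and set V(r)={w : Rxw}. Then □r at x, so □□r at x, so □r at y, so r at z, i.e. Rxz.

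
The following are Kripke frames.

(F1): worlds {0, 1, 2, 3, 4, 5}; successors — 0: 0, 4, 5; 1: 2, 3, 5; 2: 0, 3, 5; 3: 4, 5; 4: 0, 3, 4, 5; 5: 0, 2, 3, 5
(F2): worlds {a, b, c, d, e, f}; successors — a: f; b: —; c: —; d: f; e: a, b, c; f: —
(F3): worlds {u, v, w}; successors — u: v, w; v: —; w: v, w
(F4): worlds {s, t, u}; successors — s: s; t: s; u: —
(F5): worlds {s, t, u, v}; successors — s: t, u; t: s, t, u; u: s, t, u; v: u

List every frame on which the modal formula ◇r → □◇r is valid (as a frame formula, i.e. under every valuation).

(F4)

The schema corresponds to the Euclidean property: ∀x ∀y ∀z (Rxy ∧ Rxz → Ryz).
(F1): fails — R05 and R04 but not R54.
(F2): fails — Raf and Raf but not Rff.
(F3): fails — Ruv and Ruv but not Rvv.
(F4): holds.
(F5): fails — Rts and Rts but not Rss.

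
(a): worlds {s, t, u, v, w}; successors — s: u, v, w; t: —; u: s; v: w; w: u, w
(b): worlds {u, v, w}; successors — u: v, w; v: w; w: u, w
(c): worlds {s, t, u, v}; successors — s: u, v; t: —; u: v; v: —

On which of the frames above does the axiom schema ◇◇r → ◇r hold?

Frame correspondent (Sahlqvist): ∀x ∀y ∀z (Rxy ∧ Ryz → Rxz) — i.e. transitivity.
(a): fails — Rwu and Rus but not Rws.
(b): fails — Rwu and Ruv but not Rwv.
(c): satisfies the condition.

(c)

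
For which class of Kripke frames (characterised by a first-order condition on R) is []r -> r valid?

This schema is the T axiom.
It corresponds to reflexivity: forall x Rxx.

reflexivity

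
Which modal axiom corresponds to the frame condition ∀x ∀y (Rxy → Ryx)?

The condition is symmetry. The B schema s → □◇s defines it.
Suppose s→□◇s is valid. Take Rxy and set V(s)={x}. Then s at x, so □◇s at x, so ◇s at y, so some z with Ryz has s; z=x, i.e. Ryx.

s → □◇s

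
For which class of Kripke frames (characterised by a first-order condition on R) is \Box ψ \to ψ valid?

Reflexivity

Suppose □ψ→ψ is valid. At any x set V(ψ)={w : Rxw}. Then □ψ holds at x, so ψ holds at x, i.e. Rxx.
Conversely, any frame satisfying \forall x Rxx validates the schema.
Frame condition: \forall x Rxx.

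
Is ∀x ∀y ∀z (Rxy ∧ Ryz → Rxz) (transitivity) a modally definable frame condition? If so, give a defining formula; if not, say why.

The condition is transitivity. A defining modal formula is □p → □□p.

Yes, by □p → □□p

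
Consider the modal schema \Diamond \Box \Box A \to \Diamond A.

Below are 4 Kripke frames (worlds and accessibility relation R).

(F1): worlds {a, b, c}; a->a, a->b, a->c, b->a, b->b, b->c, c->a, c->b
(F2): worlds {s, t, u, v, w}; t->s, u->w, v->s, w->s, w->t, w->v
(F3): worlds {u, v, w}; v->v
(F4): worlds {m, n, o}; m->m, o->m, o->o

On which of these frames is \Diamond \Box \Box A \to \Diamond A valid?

The schema corresponds to a generalized confluence (Geach) condition: \forall x \forall y (xRy \to \exists w (y R^2 w \wedge xRw)).
(F1): satisfies the condition.
(F2): fails — tRs but no w* with sR²w* and tRw*.
(F3): satisfies the condition.
(F4): satisfies the condition.
Valid on: (F1), (F3), (F4).

(F1), (F3), (F4)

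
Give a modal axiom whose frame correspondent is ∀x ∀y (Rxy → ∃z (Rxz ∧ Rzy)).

□□ψ → □ψ

A defining formula is □□ψ → □ψ (the C4 axiom).
Suppose □□ψ→□ψ is valid. Take Rxy and set V(ψ)={w : xR²w}. Then □□ψ at x, so □ψ at x, so ψ at y, i.e. ∃z(Rxz∧Rzy).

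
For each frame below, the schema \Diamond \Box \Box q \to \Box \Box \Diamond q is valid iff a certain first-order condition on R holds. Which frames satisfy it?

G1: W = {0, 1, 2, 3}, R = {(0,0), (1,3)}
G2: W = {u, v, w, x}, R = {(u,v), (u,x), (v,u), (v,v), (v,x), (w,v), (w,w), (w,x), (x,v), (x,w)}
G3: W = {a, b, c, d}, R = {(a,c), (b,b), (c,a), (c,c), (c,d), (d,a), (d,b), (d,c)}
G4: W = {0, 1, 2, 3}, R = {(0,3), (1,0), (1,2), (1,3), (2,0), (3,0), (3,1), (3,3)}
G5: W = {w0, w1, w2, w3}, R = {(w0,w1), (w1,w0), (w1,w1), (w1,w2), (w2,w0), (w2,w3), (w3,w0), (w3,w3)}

Frame correspondent (Sahlqvist): \forall x \forall y \forall z ((xRy \wedge x R^2 z) \to \exists w (y R^2 w \wedge zRw)) — i.e. a generalized confluence (Geach) condition.
G1: satisfies the condition.
G2: satisfies the condition.
G3: fails — cRa, cR²b but no w with aR²w and bRw.
G4: satisfies the condition.
G5: satisfies the condition.

G1, G2, G4, G5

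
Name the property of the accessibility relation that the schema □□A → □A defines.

Suppose □□A→□A is valid. Take Rxy and set V(A)={w : xR²w}. Then □□A at x, so □A at x, so A at y, i.e. ∃z(Rxz∧Rzy).

Density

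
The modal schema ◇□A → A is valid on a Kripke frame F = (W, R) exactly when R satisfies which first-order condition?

symmetry

Equivalently (dual form): A → □◇A.
Suppose A→□◇A is valid. Take Rxy and set V(A)={x}. Then A at x, so □◇A at x, so ◇A at y, so some z with Ryz has A; z=x, i.e. Ryx.
Conversely, on a frame with symmetry the schema holds at every world under every valuation.
Frame condition: ∀x ∀y (Rxy → Ryx).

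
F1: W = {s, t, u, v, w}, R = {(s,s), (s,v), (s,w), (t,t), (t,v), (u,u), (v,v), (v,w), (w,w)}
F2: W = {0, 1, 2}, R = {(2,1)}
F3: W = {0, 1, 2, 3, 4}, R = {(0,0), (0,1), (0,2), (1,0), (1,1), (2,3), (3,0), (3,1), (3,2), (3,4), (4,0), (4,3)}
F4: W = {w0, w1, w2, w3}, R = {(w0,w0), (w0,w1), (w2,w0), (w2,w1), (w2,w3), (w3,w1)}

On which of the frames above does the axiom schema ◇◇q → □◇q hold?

F2

This is the axiom for a generalized confluence (Geach) condition; its first-order frame correspondent is ∀x ∀y ∀z ((xR²y ∧ xRz) → ∃w (y = w ∧ zRw)).
F1: fails — sR²s, sRv but no w* with s=w* and vRw*.
F2: satisfies the condition.
F3: fails — 0R²0, 0R2 but no w with 0=w and 2Rw.
F4: fails — w0R²w0, w0Rw1 but no w with w0=w and w1Rw.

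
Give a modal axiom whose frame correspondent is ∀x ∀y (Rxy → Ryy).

□(□ψ → ψ)

A defining formula is □(□ψ → ψ) (the T□ axiom).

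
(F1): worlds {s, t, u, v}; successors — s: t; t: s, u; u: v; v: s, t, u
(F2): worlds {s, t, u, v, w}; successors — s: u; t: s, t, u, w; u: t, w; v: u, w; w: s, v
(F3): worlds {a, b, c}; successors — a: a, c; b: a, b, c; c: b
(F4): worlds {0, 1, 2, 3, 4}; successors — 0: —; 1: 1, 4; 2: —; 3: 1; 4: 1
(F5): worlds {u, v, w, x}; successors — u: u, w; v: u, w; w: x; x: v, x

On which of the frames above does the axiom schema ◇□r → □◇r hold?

(F4)

This is the axiom for convergence; its first-order frame correspondent is ∀x ∀y ∀z (Rxy ∧ Rxz → ∃w (Ryw ∧ Rzw)).
(F1): fails — Rts and Rtu but s and u have no common successor.
(F2): fails — Rts and Rtw but s and w have no common successor.
(F3): fails — Raa and Rac but a and c have no common successor.
(F4): holds.
(F5): fails — Ruw and Ruu but w and u have no common successor.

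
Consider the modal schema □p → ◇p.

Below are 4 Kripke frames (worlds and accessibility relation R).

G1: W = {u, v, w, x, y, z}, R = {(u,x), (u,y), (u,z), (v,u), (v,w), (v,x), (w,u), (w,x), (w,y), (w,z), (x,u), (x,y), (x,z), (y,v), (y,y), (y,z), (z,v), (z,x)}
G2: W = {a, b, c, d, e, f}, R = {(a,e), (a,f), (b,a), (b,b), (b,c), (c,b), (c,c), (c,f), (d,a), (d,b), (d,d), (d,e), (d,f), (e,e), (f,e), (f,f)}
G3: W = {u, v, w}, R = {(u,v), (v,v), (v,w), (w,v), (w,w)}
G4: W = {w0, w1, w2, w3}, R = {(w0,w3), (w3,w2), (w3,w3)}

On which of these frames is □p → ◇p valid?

G1, G2, G3

The schema corresponds to seriality: ∀x ∃y Rxy.
G1: condition met.
G2: condition met.
G3: condition met.
G4: fails — world w1 has no successor.
Valid on: G1, G2, G3.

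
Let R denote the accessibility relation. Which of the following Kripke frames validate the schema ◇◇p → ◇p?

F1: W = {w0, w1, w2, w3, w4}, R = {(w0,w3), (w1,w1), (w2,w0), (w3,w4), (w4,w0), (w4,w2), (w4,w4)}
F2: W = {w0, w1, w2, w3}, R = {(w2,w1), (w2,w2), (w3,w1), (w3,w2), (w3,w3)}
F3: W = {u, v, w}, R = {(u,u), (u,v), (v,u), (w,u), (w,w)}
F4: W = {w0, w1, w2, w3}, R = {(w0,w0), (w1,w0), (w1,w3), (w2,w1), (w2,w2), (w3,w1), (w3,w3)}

F2

This is the axiom for transitivity; its first-order frame correspondent is ∀x ∀y ∀z (Rxy ∧ Ryz → Rxz).
F1: fails — Rw4w0 and Rw0w3 but not Rw4w3.
F2: ✓.
F3: fails — Rwu and Ruv but not Rwv.
F4: fails — Rw3w1 and Rw1w0 but not Rw3w0.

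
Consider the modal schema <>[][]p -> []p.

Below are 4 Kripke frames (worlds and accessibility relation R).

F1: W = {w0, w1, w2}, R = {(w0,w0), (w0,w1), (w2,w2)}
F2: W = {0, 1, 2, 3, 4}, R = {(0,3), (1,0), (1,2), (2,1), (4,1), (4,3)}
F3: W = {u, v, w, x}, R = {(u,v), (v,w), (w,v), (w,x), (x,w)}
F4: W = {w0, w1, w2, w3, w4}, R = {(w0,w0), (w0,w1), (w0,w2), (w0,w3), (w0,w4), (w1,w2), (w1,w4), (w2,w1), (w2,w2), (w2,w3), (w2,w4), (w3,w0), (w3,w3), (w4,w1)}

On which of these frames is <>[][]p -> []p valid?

This is the axiom for a generalized confluence (Geach) condition; its first-order frame correspondent is forall x forall y forall z ((xRy & xRz) -> exists w (y R^2 w & z = w)).
F1: fails — w0Rw1, w0Rw0 but no w with w1R²w and w0=w.
F2: fails — 0R3, 0R3 but no w with 3R²w and 3=w.
F3: holds.
F4: fails — w0Rw1, w0Rw0 but no w with w1R²w and w0=w.

F3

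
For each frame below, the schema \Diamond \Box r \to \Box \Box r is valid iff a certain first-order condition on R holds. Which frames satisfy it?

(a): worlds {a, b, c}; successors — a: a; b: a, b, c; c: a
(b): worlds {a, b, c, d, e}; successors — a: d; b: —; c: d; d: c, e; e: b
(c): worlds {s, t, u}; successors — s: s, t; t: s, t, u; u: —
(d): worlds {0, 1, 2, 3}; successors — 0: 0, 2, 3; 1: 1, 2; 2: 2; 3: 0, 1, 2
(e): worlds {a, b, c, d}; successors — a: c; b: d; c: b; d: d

(e)

Frame correspondent (Sahlqvist): \forall x \forall y \forall z ((xRy \wedge x R^2 z) \to \exists w (yRw \wedge z = w)) — i.e. a generalized confluence (Geach) condition.
(a): fails — bRa, bR²b but no w with aRw and b=w.
(b): fails — dRc, dR²b but no w with cRw and b=w.
(c): fails — sRs, sR²u but no w with sRw and u=w.
(d): fails — 0R0, 0R²1 but no w with 0Rw and 1=w.
(e): satisfies the condition.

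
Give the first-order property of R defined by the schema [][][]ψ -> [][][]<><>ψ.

forall x forall z (x R^3 z -> exists w (x R^3 w & z R^2 w))

This is a Sahlqvist (Geach-type) schema ◇^0□^3ψ → □^3◇^2ψ.
Minimal-valuation argument: fix x; take any y with xR^0y and any z with xR^3z. Set V(ψ) to the set of worlds R-reachable from y in exactly 3 steps. Then □^3ψ holds at y, so the antecedent holds at x; validity forces ◇^2ψ at z, giving a w with zR^2w and yR^3w.
First-order correspondent: forall x forall z (x R^3 z -> exists w (x R^3 w & z R^2 w)).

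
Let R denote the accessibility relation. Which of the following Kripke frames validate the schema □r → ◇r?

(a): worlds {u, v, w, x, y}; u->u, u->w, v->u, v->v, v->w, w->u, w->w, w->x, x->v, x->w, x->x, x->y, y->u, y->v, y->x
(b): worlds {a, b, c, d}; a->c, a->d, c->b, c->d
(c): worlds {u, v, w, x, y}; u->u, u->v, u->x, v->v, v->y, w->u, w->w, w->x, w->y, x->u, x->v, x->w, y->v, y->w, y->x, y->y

(a), (c)

Frame correspondent (Sahlqvist): ∀x ∃y Rxy — i.e. seriality.
(a): ✓.
(b): fails — world b has no successor.
(c): ✓.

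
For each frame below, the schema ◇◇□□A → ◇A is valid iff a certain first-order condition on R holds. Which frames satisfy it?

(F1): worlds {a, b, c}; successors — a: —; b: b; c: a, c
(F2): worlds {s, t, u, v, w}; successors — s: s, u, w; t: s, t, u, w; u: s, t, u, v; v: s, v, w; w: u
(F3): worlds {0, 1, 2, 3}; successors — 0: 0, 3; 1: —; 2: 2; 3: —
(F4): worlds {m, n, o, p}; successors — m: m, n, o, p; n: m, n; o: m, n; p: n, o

This is the axiom for a generalized confluence (Geach) condition; its first-order frame correspondent is ∀x ∀y (xR²y → ∃w (yR²w ∧ xRw)).
(F1): fails — cR²a but no w with aR²w and cRw.
(F2): ✓.
(F3): fails — 0R²3 but no w with 3R²w and 0Rw.
(F4): ✓.
Valid on: (F2), (F4).

(F2), (F4)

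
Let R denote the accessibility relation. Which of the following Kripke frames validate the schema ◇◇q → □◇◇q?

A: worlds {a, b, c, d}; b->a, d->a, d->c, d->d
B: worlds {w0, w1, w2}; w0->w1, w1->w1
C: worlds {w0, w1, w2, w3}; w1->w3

The schema corresponds to a generalized confluence (Geach) condition: ∀x ∀y ∀z ((xR²y ∧ xRz) → ∃w (y = w ∧ zR²w)).
A: fails — dR²a, dRa but no w with a=w and aR²w.
B: holds.
C: holds.

B, C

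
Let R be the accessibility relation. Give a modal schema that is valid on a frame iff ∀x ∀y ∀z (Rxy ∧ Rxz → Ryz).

◇q → □◇q

This is the Euclidean property; the standard corresponding axiom is 5: ◇q → □◇q.
Suppose ◇q→□◇q is valid. Take Rxy, Rxz and set V(q)={y}. Then ◇q at x, so □◇q at x, so ◇q at z, so some w with Rzw has q; w=y, i.e. Rzy. By symmetry of the argument, Ryz.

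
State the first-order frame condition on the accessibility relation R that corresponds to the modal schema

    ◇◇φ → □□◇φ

This is a Sahlqvist (Geach-type) schema ◇^2□^0φ → □^2◇^1φ.
Minimal-valuation argument: fix x; take any y with xR^2y and any z with xR^2z. Set V(φ) to the set of worlds R-reachable from y in exactly 0 steps. Then □^0φ holds at y, so the antecedent holds at x; validity forces ◇^1φ at z, giving a w with zR^1w and yR^0w.
First-order correspondent: ∀x ∀y ∀z ((xR²y ∧ xR²z) → ∃w (y = w ∧ zRw)).

∀x ∀y ∀z ((xR²y ∧ xR²z) → ∃w (y = w ∧ zRw))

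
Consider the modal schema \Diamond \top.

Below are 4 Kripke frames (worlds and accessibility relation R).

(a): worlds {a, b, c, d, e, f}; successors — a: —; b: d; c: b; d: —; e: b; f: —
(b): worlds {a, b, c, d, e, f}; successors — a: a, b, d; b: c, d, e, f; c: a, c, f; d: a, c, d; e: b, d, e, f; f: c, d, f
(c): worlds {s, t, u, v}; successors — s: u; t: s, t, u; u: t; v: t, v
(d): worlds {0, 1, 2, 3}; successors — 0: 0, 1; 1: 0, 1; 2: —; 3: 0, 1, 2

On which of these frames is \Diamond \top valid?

(b), (c)

Frame correspondent (Sahlqvist): \forall x \exists y Rxy — i.e. seriality.
(a): fails — world a has no successor.
(b): holds.
(c): holds.
(d): fails — world 2 has no successor.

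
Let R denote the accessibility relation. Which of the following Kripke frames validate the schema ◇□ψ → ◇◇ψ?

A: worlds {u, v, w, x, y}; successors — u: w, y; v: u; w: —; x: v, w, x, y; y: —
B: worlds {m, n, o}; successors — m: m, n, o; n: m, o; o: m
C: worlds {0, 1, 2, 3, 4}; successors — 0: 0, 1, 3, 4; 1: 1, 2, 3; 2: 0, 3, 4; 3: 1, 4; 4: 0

Frame correspondent (Sahlqvist): ∀x ∀y (xRy → ∃w (yRw ∧ xR²w)) — i.e. a generalized confluence (Geach) condition.
A: fails — uRw but no t with wRt and uR²t.
B: satisfies the condition.
C: satisfies the condition.

B, C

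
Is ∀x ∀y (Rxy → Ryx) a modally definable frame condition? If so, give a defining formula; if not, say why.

Yes: it is symmetry, defined by the B schema r → □◇r.

Definable; r → □◇r defines it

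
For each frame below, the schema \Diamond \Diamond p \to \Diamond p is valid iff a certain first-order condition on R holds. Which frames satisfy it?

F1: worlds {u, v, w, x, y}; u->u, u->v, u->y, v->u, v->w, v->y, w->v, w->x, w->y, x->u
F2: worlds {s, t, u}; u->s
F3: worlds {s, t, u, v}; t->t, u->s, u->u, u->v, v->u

The schema corresponds to transitivity: \forall x \forall y \forall z (Rxy \wedge Ryz \to Rxz).
F1: fails — Ruv and Rvw but not Ruw.
F2: holds.
F3: fails — Rvu and Ruv but not Rvv.
Valid on: F2.

F2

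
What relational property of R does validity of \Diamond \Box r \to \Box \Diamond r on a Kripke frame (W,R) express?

Convergence

This schema is the .2 axiom.
It corresponds to convergence: \forall x \forall y \forall z (Rxy \wedge Rxz \to \exists w (Ryw \wedge Rzw)).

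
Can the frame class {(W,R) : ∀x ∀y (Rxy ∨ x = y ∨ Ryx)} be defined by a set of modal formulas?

No — not modally definable

Modal frame validity is preserved under disjoint unions.
Take 4 disjoint single-world reflexive frames: each is trivially connected, but their disjoint union has 4 worlds with no edge between distinct components, so it is not connected.
So the class is not modally definable.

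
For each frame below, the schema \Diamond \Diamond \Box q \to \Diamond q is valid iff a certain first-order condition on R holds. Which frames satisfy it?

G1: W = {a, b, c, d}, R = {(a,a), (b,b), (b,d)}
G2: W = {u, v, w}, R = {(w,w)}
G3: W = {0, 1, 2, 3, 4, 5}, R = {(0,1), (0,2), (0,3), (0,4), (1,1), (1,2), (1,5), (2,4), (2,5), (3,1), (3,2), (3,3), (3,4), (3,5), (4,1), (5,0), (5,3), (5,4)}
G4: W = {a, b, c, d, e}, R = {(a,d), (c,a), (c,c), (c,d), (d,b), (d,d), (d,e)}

G2

Frame correspondent (Sahlqvist): \forall x \forall y (x R^2 y \to \exists w (yRw \wedge xRw)) — i.e. a generalized confluence (Geach) condition.
G1: fails — bR²d but no w with dRw and bRw.
G2: ✓.
G3: fails — 1R²5 but no w with 5Rw and 1Rw.
G4: fails — aR²b but no w with bRw and aRw.
Valid on: G2.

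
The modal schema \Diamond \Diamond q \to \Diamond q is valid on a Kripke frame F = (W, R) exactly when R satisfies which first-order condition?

transitivity

This is a form of the 4 axiom.
It corresponds to transitivity: \forall x \forall y \forall z (Rxy \wedge Ryz \to Rxz).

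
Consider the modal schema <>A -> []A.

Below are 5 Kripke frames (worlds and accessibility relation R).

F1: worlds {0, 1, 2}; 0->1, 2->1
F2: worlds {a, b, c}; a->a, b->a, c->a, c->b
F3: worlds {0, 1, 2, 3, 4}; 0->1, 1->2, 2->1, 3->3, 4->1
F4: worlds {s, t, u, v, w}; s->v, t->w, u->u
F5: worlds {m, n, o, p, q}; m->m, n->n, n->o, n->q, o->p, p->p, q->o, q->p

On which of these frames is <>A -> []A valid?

F1, F3, F4

This is the axiom for partial functionality; its first-order frame correspondent is forall x forall y forall z (Rxy & Rxz -> y = z).
F1: satisfies the condition.
F2: fails — c sees both a and b.
F3: satisfies the condition.
F4: satisfies the condition.
F5: fails — n sees both n and o.
Valid on: F1, F3, F4.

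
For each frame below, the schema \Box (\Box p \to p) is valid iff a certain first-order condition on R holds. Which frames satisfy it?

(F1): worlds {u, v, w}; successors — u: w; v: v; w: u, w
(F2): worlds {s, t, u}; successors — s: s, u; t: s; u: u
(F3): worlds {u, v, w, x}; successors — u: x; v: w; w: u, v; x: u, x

(F2)

The schema corresponds to shift-reflexivity: \forall x \forall y (Rxy \to Ryy).
(F1): fails — Rwu but not Ruu.
(F2): ✓.
(F3): fails — Rwu but not Ruu.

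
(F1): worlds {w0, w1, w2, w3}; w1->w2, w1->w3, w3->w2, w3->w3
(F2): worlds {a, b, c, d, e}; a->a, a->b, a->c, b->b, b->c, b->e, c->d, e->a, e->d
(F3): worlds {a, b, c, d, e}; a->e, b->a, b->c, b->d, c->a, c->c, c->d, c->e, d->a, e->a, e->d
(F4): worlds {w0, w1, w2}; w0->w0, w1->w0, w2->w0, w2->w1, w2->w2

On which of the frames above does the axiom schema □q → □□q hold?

The schema corresponds to transitivity: ∀x ∀y ∀z (Rxy ∧ Ryz → Rxz).
(F1): condition met.
(F2): fails — Rbc and Rcd but not Rbd.
(F3): fails — Rbc and Rce but not Rbe.
(F4): condition met.
Valid on: (F1), (F4).

(F1), (F4)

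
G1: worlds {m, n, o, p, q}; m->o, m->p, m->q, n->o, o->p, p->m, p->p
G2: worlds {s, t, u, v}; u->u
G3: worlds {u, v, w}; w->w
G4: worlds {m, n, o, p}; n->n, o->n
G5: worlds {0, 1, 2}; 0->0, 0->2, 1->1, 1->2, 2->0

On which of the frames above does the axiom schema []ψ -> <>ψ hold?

The schema corresponds to seriality: forall x exists y Rxy.
G1: fails — world q has no successor.
G2: fails — world s has no successor.
G3: fails — world u has no successor.
G4: fails — world m has no successor.
G5: holds.
Valid on: G5.

G5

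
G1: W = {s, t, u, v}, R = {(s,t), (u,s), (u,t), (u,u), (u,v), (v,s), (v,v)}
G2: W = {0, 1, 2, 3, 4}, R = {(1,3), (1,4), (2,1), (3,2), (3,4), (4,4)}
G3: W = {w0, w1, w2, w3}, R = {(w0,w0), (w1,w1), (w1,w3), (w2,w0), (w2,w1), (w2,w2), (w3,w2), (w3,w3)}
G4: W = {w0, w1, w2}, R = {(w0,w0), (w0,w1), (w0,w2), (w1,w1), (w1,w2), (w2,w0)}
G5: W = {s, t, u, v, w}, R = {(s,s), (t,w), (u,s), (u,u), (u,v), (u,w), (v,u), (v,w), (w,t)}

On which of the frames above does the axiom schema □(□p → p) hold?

Frame correspondent (Sahlqvist): ∀x ∀y (Rxy → Ryy) — i.e. shift-reflexivity.
G1: fails — Rut but not Rtt.
G2: fails — R32 but not R22.
G3: satisfies the condition.
G4: fails — Rw1w2 but not Rw2w2.
G5: fails — Ruv but not Rvv.
Valid on: G3.

G3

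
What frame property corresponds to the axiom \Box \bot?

This is the Ver axiom.
It corresponds to emptiness of R: \forall x \forall y \neg Rxy.

Emptiness of R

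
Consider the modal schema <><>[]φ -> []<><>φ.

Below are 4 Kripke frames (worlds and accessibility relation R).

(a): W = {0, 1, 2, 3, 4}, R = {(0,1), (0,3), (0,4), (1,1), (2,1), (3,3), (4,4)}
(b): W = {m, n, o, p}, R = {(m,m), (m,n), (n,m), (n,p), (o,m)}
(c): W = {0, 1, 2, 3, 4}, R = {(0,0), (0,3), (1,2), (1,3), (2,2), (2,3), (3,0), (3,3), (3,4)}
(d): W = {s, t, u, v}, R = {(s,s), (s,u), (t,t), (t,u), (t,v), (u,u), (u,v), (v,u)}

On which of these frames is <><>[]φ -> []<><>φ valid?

The schema corresponds to a generalized confluence (Geach) condition: forall x forall y forall z ((x R^2 y & xRz) -> exists w (yRw & z R^2 w)).
(a): fails — 0R²1, 0R3 but no w with 1Rw and 3R²w.
(b): fails — mR²p, mRm but no w with pRw and mR²w.
(c): fails — 0R²4, 0R0 but no w with 4Rw and 0R²w.
(d): holds.

(d)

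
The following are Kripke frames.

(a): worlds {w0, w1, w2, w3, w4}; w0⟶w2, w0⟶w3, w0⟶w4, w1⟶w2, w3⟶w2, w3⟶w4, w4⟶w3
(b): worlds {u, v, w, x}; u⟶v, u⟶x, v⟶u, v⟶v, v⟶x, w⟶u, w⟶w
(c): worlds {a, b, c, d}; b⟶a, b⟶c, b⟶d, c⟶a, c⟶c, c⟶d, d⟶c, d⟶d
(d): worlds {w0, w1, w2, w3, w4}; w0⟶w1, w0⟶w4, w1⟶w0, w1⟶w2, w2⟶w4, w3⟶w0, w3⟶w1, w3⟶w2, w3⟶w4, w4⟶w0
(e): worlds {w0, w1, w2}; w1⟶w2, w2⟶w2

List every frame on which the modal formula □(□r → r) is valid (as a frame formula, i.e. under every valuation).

The schema corresponds to shift-reflexivity: ∀x ∀y (Rxy → Ryy).
(a): fails — Rw1w2 but not Rw2w2.
(b): fails — Rwu but not Ruu.
(c): fails — Rba but not Raa.
(d): fails — Rw1w2 but not Rw2w2.
(e): condition met.
Valid on: (e).

(e)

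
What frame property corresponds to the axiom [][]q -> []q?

Density

This is the C4 axiom.
It corresponds to density: forall x forall y (Rxy -> exists z (Rxz & Rzy)).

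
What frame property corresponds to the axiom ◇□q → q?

This is frame-equivalent to q → □◇q (substitute ¬q for q and contrapose).
Suppose q→□◇q is valid. Take Rxy and set V(q)={x}. Then q at x, so □◇q at x, so ◇q at y, so some z with Ryz has q; z=x, i.e. Ryx.
The converse is a direct semantic check.
Frame condition: ∀x ∀y (Rxy → Ryx).

symmetry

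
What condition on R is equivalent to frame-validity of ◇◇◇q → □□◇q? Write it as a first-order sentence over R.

∀x ∀y ∀z ((xR³y ∧ xR²z) → ∃w (y = w ∧ zRw))

This is a Sahlqvist (Geach-type) schema ◇^3□^0q → □^2◇^1q.
First-order correspondent: ∀x ∀y ∀z ((xR³y ∧ xR²z) → ∃w (y = w ∧ zRw)).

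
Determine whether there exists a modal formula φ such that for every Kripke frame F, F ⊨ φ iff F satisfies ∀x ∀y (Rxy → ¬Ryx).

If a class were modally definable it would be closed under surjective bounded morphisms (Goldblatt–Thomason).
The 4-cycle (worlds a,b,c,d with a→b→c→d→a) is asymmetric. Mapping every world to a single reflexive point • is a surjective bounded morphism, and the reflexive point is not asymmetric (R•• but asymmetry requires ¬R••).
Hence asymmetry is not modally definable.

Not definable by any modal formula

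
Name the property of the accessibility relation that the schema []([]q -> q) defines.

shift-reflexivity

Suppose □(□q→q) is valid. Take Rxy and set V(q)={w : Ryw}. Then at y, □q holds; since □(□q→q) at x, □q→q at y, so q at y, i.e. Ryy.
Conversely, on a frame with shift-reflexivity the schema holds at every world under every valuation.
So the correspondent is shift-reflexivity.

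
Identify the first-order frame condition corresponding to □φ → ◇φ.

Suppose □φ→◇φ is valid. At any x set V(φ)=W. Then □φ at x, so ◇φ at x, so x has a successor.
Conversely, any frame satisfying ∀x ∃y Rxy validates the schema.
Frame condition: ∀x ∃y Rxy.

seriality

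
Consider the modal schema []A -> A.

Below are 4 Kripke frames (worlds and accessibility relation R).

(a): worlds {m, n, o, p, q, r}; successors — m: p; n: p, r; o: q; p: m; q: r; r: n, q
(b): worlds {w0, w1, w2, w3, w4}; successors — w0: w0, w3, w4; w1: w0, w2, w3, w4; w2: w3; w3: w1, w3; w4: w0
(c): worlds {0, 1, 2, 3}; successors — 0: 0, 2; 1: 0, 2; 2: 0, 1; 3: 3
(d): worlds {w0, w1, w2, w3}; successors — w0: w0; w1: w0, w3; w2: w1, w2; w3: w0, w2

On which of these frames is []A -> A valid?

none

The schema corresponds to reflexivity: forall x Rxx.
(a): fails — world m does not see itself.
(b): fails — world w1 does not see itself.
(c): fails — world 1 does not see itself.
(d): fails — world w1 does not see itself.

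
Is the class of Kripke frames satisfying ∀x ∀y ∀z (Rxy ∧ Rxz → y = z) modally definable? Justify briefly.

Yes, by ◇p → □p

Yes: it is partial functionality, defined by the CD schema ◇p → □p.
Suppose ◇p→□p is valid. Take Rxy, Rxz and set V(p)={y}. Then ◇p at x, so □p at x, so p at z, i.e. z=y.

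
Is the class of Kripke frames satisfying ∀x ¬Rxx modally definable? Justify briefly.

Modal frame validity is preserved under surjective bounded morphisms.
The 5-cycle (worlds s,t,u,v,w with s→t→u→v→w→s) is irreflexive, and the map sending every world to a single reflexive point • is a surjective bounded morphism (forth: every edge maps to (•,•); back: every world has a successor). So any modal formula valid on the 5-cycle is also valid on the reflexive point, which is not irreflexive.
Hence irreflexivity is not modally definable.

Not modally definable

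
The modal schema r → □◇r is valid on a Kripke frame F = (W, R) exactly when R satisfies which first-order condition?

Suppose r→□◇r is valid. Take Rxy and set V(r)={x}. Then r at x, so □◇r at x, so ◇r at y, so some z with Ryz has r; z=x, i.e. Ryx.
Conversely, on a frame with symmetry the schema holds at every world under every valuation.
Frame condition: ∀x ∀y (Rxy → Ryx).

symmetry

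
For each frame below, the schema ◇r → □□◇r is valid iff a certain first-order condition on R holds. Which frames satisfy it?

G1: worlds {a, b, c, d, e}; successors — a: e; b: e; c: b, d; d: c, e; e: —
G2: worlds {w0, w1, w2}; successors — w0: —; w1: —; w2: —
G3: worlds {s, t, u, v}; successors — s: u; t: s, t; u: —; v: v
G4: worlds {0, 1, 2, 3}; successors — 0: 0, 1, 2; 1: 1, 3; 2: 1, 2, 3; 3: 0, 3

G2

This is the axiom for a generalized confluence (Geach) condition; its first-order frame correspondent is ∀x ∀y ∀z ((xRy ∧ xR²z) → ∃w (y = w ∧ zRw)).
G1: fails — cRb, cR²e but no w with b=w and eRw.
G2: holds.
G3: fails — tRs, tR²s but no w with s=w and sRw.
G4: fails — 0R0, 0R²1 but no w with 0=w and 1Rw.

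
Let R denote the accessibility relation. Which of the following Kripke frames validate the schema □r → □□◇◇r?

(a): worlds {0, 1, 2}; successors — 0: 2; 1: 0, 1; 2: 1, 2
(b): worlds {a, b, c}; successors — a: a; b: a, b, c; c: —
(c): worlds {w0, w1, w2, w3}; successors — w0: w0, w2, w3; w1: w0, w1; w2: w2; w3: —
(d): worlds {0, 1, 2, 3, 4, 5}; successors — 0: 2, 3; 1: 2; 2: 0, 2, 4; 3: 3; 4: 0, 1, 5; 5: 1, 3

(a)

Frame correspondent (Sahlqvist): ∀x ∀z (xR²z → ∃w (xRw ∧ zR²w)) — i.e. a generalized confluence (Geach) condition.
(a): ✓.
(b): fails — bR²c but no w with bRw and cR²w.
(c): fails — w0R²w3 but no w with w0Rw and w3R²w.
(d): fails — 2R²3 but no w with 2Rw and 3R²w.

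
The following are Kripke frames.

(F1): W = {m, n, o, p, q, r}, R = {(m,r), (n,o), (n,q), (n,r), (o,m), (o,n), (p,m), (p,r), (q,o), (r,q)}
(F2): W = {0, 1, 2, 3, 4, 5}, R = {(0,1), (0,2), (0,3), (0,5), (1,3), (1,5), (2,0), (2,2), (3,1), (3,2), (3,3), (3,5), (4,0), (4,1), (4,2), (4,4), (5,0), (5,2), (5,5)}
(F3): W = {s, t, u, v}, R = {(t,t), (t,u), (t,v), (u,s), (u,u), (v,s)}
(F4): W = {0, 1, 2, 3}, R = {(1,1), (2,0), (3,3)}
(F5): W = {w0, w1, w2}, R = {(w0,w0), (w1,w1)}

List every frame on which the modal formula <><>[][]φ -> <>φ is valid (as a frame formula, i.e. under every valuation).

Frame correspondent (Sahlqvist): forall x forall y (x R^2 y -> exists w (y R^2 w & xRw)) — i.e. a generalized confluence (Geach) condition.
(F1): fails — mR²q but no w with qR²w and mRw.
(F2): holds.
(F3): fails — tR²s but no w with sR²w and tRw.
(F4): holds.
(F5): holds.
Valid on: (F2), (F4), (F5).

(F2), (F4), (F5)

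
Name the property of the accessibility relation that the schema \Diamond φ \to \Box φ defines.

partial functionality

Suppose ◇φ→□φ is valid. Take Rxy, Rxz and set V(φ)={y}. Then ◇φ at x, so □φ at x, so φ at z, i.e. z=y.
The converse is a direct semantic check.
Frame condition: \forall x \forall y \forall z (Rxy \wedge Rxz \to y = z).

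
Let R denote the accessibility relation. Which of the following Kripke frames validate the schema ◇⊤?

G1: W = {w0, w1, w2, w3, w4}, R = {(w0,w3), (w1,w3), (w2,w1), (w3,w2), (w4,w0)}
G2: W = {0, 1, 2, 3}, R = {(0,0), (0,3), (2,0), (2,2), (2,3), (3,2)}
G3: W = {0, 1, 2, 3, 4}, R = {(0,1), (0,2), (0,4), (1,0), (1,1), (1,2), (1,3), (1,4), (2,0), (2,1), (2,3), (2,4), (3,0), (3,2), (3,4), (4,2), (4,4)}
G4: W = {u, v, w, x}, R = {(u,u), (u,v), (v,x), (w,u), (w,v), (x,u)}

G1, G3, G4

Frame correspondent (Sahlqvist): ∀x ∃y Rxy — i.e. seriality.
G1: ✓.
G2: fails — world 1 has no successor.
G3: ✓.
G4: ✓.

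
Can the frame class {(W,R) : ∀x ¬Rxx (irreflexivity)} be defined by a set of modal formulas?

If a class were modally definable it would be closed under surjective bounded morphisms (Goldblatt–Thomason).
The 5-cycle (worlds 0,1,2,3,4 with 0→1→2→3→4→0) is irreflexive, and the map sending every world to a single reflexive point • is a surjective bounded morphism (forth: every edge maps to (•,•); back: every world has a successor). So any modal formula valid on the 5-cycle is also valid on the reflexive point, which is not irreflexive.
So no modal formula (or set of formulas) defines exactly the irreflexive frames.

No — not modally definable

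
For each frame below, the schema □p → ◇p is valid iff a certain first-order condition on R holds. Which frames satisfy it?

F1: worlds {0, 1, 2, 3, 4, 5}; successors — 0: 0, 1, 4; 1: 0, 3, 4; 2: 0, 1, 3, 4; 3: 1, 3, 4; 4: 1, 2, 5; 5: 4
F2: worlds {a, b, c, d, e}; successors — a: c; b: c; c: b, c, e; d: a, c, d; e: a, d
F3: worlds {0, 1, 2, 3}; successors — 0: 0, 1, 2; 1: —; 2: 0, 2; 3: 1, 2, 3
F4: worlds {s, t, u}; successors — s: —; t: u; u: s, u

This is the axiom for seriality; its first-order frame correspondent is ∀x ∃y Rxy.
F1: ✓.
F2: ✓.
F3: fails — world 1 has no successor.
F4: fails — world s has no successor.
Valid on: F1, F2.

F1, F2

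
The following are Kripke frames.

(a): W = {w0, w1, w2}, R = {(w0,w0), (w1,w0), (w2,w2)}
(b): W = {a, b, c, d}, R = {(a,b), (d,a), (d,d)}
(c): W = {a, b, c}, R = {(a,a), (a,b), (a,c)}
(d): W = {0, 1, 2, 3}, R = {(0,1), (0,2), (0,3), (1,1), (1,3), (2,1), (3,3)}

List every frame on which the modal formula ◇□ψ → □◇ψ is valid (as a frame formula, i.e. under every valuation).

Frame correspondent (Sahlqvist): ∀x ∀y ∀z (Rxy ∧ Rxz → ∃w (Ryw ∧ Rzw)) — i.e. convergence.
(a): satisfies the condition.
(b): fails — Rab and Rab but b and b have no common successor.
(c): fails — Raa and Rac but a and c have no common successor.
(d): fails — R02 and R03 but 2 and 3 have no common successor.

(a)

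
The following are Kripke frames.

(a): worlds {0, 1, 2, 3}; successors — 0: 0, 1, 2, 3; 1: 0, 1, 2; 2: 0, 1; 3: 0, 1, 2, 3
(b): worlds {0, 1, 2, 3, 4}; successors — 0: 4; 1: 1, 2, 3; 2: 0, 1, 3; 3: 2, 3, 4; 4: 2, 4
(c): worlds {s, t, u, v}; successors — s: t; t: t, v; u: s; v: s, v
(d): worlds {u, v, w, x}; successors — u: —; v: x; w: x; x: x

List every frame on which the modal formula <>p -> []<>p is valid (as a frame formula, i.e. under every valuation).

The schema corresponds to the Euclidean property: forall x forall y forall z (Rxy & Rxz -> Ryz).
(a): fails — R02 and R02 but not R22.
(b): fails — R12 and R12 but not R22.
(c): fails — Rtv and Rtt but not Rvt.
(d): holds.

(d)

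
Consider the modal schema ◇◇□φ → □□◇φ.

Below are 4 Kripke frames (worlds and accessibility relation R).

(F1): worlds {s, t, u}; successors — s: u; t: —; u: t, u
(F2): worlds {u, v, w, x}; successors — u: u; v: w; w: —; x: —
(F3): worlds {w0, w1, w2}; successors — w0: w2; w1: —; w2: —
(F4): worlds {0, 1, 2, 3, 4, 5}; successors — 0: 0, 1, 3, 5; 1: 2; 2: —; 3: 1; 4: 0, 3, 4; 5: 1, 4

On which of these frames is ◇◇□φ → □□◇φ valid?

The schema corresponds to a generalized confluence (Geach) condition: ∀x ∀y ∀z ((xR²y ∧ xR²z) → ∃w (yRw ∧ zRw)).
(F1): fails — sR²t, sR²t but no w with tRw and tRw.
(F2): satisfies the condition.
(F3): satisfies the condition.
(F4): fails — 0R²0, 0R²1 but no w with 0Rw and 1Rw.
Valid on: (F2), (F3).

(F2), (F3)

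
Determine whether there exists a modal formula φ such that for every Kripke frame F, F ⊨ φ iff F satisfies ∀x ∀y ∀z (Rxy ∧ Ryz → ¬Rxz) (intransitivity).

No — not modally definable

If a class were modally definable it would be closed under surjective bounded morphisms (Goldblatt–Thomason).
The 5-cycle (worlds s,t,u,v,w with s→t→u→v→w→s) is intransitive. Mapping every world to a single reflexive point • is a surjective bounded morphism; the reflexive point is not intransitive (R••∧R•• but R••).
Hence intransitivity is not modally definable.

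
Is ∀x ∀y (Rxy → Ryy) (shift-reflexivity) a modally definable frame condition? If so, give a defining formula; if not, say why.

The condition is shift-reflexivity. A defining modal formula is □(□p → p).
Suppose □(□p→p) is valid. Take Rxy and set V(p)={w : Ryw}. Then at y, □p holds; since □(□p→p) at x, □p→p at y, so p at y, i.e. Ryy.

Definable; □(□p → p) defines it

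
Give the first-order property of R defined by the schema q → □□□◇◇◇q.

This is a Sahlqvist (Geach-type) schema ◇^0□^0q → □^3◇^3q.
Minimal-valuation argument: fix x; take any y with xR^0y and any z with xR^3z. Set V(q) to the set of worlds R-reachable from y in exactly 0 steps. Then □^0q holds at y, so the antecedent holds at x; validity forces ◇^3q at z, giving a w with zR^3w and yR^0w.
First-order correspondent: ∀x ∀z (xR³z → ∃w (x = w ∧ zR³w)).

∀x ∀z (xR³z → ∃w (x = w ∧ zR³w))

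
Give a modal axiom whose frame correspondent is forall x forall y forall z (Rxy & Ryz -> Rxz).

□s → □□s

This is transitivity; the standard corresponding axiom is 4: □s → □□s.
Suppose □s→□□s is valid. Take Rxy, Ryz and set V(s)={w : Rxw}. Then □s at x, so □□s at x, so □s at y, so s at z, i.e. Rxz.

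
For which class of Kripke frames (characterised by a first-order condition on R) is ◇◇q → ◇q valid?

This schema is equivalent to the 4 axiom □q → □□q.
Its frame correspondent is transitivity — ∀x ∀y ∀z (Rxy ∧ Ryz → Rxz).

Transitivity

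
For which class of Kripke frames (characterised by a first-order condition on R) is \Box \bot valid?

This is the Ver axiom.
It corresponds to emptiness of R: \forall x \forall y \neg Rxy.

emptiness of R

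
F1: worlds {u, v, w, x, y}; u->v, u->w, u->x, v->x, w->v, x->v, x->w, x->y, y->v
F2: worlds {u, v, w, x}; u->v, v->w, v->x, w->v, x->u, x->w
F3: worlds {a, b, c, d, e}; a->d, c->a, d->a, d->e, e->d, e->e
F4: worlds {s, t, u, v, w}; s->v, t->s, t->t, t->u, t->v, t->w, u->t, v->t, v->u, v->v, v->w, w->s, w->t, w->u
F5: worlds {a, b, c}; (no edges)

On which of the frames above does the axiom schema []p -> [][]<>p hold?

F3, F5

Frame correspondent (Sahlqvist): forall x forall z (x R^2 z -> exists w (xRw & zRw)) — i.e. a generalized confluence (Geach) condition.
F1: fails — vR²w but no t with vRt and wRt.
F2: fails — uR²x but no t with uRt and xRt.
F3: satisfies the condition.
F4: fails — sR²u but no w* with sRw* and uRw*.
F5: satisfies the condition.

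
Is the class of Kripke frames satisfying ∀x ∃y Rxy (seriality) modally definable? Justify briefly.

Yes, by □q → ◇q

The condition is seriality. A defining modal formula is □q → ◇q.
Suppose □q→◇q is valid. At any x set V(q)=W. Then □q at x, so ◇q at x, so x has a successor.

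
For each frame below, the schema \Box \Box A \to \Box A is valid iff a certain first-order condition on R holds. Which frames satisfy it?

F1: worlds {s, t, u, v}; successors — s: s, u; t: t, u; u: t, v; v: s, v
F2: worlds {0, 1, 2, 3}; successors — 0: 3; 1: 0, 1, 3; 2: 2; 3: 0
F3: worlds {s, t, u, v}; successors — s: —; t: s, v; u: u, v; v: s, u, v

This is the axiom for density; its first-order frame correspondent is \forall x \forall y (Rxy \to \exists z (Rxz \wedge Rzy)).
F1: condition met.
F2: fails — R03 but no z with R0z and Rz3.
F3: condition met.

F1, F3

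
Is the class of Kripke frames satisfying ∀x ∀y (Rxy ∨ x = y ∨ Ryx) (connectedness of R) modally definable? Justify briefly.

Not definable by any modal formula

If a class were modally definable it would be closed under disjoint unions (Goldblatt–Thomason).
Take 4 disjoint single-world reflexive frames: each is trivially connected, but their disjoint union has 4 worlds with no edge between distinct components, so it is not connected.
So the class is not modally definable.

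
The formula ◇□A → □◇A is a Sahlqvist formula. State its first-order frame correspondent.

convergence: ∀x ∀y ∀z (Rxy ∧ Rxz → ∃w (Ryw ∧ Rzw))

Suppose ◇□A→□◇A is valid. Take Rxy, Rxz and set V(A)={w : Ryw}. Then □A at y so ◇□A at x, so □◇A at x, so ◇A at z, giving w with Rzw and Ryw.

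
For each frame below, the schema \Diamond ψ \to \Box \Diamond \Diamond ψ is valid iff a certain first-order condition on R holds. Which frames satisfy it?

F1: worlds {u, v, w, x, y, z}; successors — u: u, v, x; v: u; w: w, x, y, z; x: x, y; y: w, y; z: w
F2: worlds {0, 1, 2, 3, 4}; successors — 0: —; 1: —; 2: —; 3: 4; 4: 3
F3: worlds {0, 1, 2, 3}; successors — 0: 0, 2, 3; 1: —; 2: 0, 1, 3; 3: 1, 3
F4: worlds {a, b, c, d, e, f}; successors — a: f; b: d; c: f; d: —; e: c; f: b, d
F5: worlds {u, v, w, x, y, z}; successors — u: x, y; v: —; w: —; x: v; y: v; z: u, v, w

This is the axiom for a generalized confluence (Geach) condition; its first-order frame correspondent is \forall x \forall y \forall z ((xRy \wedge xRz) \to \exists w (y = w \wedge z R^2 w)).
F1: fails — uRu, uRx but no t with u=t and xR²t.
F2: holds.
F3: fails — 0R0, 0R3 but no w with 0=w and 3R²w.
F4: fails — aRf, aRf but no w with f=w and fR²w.
F5: fails — uRx, uRx but no t with x=t and xR²t.

F2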